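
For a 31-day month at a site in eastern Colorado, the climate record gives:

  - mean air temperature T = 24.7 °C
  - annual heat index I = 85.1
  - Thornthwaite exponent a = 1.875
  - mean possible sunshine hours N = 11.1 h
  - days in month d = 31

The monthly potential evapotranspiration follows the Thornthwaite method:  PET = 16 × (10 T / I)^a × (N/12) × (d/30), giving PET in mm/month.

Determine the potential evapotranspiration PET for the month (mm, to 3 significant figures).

10T/I = 10 × 24.7 / 85.1 = 2.9025
(10T/I)^a = 2.9025^1.875 = 7.3739
Uncorrected PET = 16 × 7.3739 = 117.982 mm
Correction = (N/12)(d/30) = (11.1/12)(31/30) = 0.9558
PET = 117.982 × 0.9558 = 112.767 mm/month

113 mm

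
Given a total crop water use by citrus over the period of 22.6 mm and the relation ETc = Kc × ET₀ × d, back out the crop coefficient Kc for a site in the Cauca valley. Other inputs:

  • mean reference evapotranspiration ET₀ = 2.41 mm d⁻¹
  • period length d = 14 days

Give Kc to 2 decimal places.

0.67

ETc = Kc × ET₀ × d  ⇒  Kc = ETc / (ET₀ × d)
Kc = 22.6 / (2.41 × 14) = 22.6 / 33.74 = 0.6698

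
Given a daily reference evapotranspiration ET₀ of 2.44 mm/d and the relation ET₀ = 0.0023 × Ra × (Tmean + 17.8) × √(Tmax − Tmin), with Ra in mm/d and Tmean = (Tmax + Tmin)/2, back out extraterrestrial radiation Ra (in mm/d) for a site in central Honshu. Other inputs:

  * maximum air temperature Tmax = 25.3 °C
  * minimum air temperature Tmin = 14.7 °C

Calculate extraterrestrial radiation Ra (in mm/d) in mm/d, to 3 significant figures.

8.62 mm/d

Tmean = 20.00 °C; √ΔT = 3.2558
Ra = ET₀ / [0.0023 × (Tmean+17.8) × √ΔT] = 2.44 / (0.0023 × 37.80 × 3.2558) = 8.620 mm/d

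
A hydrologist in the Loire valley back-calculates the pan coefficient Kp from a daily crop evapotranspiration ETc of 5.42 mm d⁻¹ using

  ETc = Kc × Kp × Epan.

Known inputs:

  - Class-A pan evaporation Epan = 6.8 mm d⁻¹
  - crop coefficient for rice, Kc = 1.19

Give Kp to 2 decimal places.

ETc = Kc × Kp × Epan  ⇒  Kp = ETc / (Kc × Epan)
Kp = 5.42 / (1.19 × 6.8) = 5.42 / 8.092 = 0.6698

0.67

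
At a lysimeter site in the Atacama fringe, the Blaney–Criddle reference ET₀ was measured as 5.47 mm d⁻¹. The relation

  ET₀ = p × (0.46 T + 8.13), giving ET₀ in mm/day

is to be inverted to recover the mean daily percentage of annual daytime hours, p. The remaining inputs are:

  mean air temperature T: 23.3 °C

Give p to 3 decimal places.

p = ET₀ / (0.46 T + 8.13) = 5.47 / (0.46 × 23.3 + 8.13) = 5.47 / 18.848 = 0.2902

0.290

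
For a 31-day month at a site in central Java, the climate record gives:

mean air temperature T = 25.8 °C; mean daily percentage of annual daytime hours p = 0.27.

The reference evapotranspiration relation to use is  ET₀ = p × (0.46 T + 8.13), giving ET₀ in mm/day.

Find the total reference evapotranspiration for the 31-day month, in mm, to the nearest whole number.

167 mm

ET₀ = 0.27 × (0.46 × 25.8 + 8.13) = 0.27 × 19.998 = 5.3995 mm/d
Monthly total = 5.3995 × 31 = 167.385 mm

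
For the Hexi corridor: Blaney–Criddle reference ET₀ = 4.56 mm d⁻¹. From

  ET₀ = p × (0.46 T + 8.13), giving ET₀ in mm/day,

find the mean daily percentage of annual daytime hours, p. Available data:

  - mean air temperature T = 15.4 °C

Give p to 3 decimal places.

p = ET₀ / (0.46 T + 8.13) = 4.56 / (0.46 × 15.4 + 8.13) = 4.56 / 15.214 = 0.2997

0.300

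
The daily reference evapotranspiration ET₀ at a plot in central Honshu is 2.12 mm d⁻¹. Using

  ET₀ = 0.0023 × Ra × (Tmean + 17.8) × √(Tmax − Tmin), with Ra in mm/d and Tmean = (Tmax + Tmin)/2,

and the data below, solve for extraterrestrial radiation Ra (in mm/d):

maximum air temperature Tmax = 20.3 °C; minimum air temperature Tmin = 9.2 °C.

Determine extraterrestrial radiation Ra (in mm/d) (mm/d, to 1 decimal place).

8.5 mm/d

Tmean = 14.75 °C; √ΔT = 3.3317
Ra = ET₀ / [0.0023 × (Tmean+17.8) × √ΔT] = 2.12 / (0.0023 × 32.55 × 3.3317) = 8.499 mm/d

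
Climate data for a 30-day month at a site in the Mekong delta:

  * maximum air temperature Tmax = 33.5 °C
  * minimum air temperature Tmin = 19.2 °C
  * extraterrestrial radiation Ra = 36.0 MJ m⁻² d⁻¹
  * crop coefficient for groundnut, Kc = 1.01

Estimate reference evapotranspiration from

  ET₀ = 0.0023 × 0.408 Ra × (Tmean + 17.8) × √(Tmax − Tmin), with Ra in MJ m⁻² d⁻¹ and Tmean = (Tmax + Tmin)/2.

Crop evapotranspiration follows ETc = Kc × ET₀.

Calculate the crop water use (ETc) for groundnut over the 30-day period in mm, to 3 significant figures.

171 mm

Tmean = (33.5 + 19.2)/2 = 26.35 °C
0.408 Ra = 0.408 × 36.0 = 14.6880 mm/d equivalent
ET₀ = 0.0023 × 14.6880 × (26.35 + 17.8) × √14.3 = 0.0023 × 14.6880 × 44.15 × 3.7815 = 5.6401 mm/d
ETc = Kc × ET₀ = 1.01 × 5.6401 = 5.6965 mm/d
Over 30 days: 5.6965 × 30 = 170.895 mm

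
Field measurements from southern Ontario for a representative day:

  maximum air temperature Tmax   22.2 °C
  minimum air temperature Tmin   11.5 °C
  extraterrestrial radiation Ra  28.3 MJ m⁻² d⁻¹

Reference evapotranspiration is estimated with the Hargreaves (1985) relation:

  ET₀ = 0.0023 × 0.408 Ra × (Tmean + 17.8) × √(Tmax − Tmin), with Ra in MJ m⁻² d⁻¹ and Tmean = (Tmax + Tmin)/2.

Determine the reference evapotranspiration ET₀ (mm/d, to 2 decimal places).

3.01 mm/d

Tmean = (22.2 + 11.5)/2 = 16.85 °C
0.408 Ra = 0.408 × 28.3 = 11.5464 mm/d equivalent
ET₀ = 0.0023 × 11.5464 × (16.85 + 17.8) × √10.7 = 0.0023 × 11.5464 × 34.65 × 3.2711 = 3.0100 mm/d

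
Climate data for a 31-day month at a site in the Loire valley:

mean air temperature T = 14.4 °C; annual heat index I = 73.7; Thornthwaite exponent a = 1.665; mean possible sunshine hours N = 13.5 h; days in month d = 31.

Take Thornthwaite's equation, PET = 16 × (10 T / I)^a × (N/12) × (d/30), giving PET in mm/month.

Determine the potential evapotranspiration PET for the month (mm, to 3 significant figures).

10T/I = 10 × 14.4 / 73.7 = 1.9539
(10T/I)^a = 1.9539^1.665 = 3.0504
Uncorrected PET = 16 × 3.0504 = 48.806 mm
Correction = (N/12)(d/30) = (13.5/12)(31/30) = 1.1625
PET = 48.806 × 1.1625 = 56.737 mm/month

56.7 mm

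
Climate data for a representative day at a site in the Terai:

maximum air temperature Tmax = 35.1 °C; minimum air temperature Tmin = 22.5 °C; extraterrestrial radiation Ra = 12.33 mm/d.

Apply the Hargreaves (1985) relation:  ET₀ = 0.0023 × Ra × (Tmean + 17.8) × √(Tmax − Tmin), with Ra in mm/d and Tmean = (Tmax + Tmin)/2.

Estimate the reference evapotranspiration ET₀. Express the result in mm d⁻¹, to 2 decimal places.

4.69 mm d⁻¹

Tmean = (35.1 + 22.5)/2 = 28.80 °C
ET₀ = 0.0023 × 12.33 × (28.80 + 17.8) × √12.6 = 0.0023 × 12.33 × 46.60 × 3.5496 = 4.6909 mm/d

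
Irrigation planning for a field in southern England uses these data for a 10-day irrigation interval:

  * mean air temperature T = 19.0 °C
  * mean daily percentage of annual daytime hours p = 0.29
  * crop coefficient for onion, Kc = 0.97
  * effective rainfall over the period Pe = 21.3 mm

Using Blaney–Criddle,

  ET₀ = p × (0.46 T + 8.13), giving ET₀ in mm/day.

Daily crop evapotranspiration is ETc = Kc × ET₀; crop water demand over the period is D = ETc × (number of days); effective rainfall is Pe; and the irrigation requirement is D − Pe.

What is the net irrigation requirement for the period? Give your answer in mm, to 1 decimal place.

26.2 mm

ET₀ = 0.29 × (0.46 × 19.0 + 8.13) = 0.29 × 16.870 = 4.8923 mm/d
ETc = Kc × ET₀ = 0.97 × 4.8923 = 4.7455 mm/d
Crop demand D = ETc × 10 d = 4.7455 × 10 = 47.455 mm
D − Pe = 47.455 − 21.3 = 26.155 mm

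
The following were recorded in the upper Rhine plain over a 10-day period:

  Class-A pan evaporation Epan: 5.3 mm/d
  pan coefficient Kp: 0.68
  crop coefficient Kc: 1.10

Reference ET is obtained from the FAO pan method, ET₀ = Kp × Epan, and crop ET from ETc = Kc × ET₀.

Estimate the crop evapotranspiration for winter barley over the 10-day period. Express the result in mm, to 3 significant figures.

ET₀ = 0.68 × 5.3 = 3.6040 mm/d
ETc = Kc × ET₀ = 1.10 × 3.6040 = 3.9644 mm/d
Over 10 days: 3.9644 × 10 = 39.644 mm

39.6 mm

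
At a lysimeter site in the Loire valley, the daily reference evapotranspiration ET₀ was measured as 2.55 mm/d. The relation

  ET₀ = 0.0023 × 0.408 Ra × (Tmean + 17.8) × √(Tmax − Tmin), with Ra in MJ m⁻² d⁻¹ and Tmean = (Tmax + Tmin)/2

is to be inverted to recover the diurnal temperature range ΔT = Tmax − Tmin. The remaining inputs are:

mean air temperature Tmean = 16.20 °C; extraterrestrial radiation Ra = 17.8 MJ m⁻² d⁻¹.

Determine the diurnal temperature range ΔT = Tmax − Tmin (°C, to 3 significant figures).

√ΔT = ET₀ / [0.0023 × 0.408 × Ra × (Tmean+17.8)] = 2.55 / (0.0023 × 7.2624 × 34.00) = 4.4901
ΔT = 4.4901² = 20.161 °C

20.2 °C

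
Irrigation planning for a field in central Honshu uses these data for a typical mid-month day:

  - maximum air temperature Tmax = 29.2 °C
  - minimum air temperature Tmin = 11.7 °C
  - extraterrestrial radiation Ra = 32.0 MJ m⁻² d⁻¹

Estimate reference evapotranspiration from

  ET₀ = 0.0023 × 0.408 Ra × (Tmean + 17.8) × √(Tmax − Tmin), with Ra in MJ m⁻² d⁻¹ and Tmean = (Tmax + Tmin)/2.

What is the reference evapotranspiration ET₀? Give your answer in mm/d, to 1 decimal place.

4.8 mm/d

Tmean = (29.2 + 11.7)/2 = 20.45 °C
0.408 Ra = 0.408 × 32.0 = 13.0560 mm/d equivalent
ET₀ = 0.0023 × 13.0560 × (20.45 + 17.8) × √17.5 = 0.0023 × 13.0560 × 38.25 × 4.1833 = 4.8049 mm/d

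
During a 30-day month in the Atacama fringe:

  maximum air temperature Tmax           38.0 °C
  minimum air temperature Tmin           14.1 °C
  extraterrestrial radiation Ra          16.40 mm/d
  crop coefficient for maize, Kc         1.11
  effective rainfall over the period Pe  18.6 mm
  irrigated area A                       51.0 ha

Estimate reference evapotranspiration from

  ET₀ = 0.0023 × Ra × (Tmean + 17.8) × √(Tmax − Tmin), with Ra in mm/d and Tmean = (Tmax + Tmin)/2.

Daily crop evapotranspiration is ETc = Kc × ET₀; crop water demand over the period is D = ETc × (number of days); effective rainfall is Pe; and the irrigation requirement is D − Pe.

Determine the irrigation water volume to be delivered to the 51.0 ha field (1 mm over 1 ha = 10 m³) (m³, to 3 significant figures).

128000 m³

Tmean = (38.0 + 14.1)/2 = 26.05 °C
ET₀ = 0.0023 × 16.40 × (26.05 + 17.8) × √23.9 = 0.0023 × 16.40 × 43.85 × 4.8888 = 8.0862 mm/d
ETc = Kc × ET₀ = 1.11 × 8.0862 = 8.9757 mm/d
Crop demand D = ETc × 30 d = 8.9757 × 30 = 269.271 mm
D − Pe = 269.271 − 18.6 = 250.671 mm
Volume = 250.671 mm × 51.0 ha × 10 = 127842.2 m³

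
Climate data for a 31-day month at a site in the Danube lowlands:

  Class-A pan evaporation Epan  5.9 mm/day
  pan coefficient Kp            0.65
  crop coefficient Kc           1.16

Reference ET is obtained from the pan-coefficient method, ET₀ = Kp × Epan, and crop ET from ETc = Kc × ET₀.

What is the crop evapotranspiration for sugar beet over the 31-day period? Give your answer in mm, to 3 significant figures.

138 mm

ET₀ = 0.65 × 5.9 = 3.8350 mm/d
ETc = Kc × ET₀ = 1.16 × 3.8350 = 4.4486 mm/d
Over 31 days: 4.4486 × 31 = 137.907 mm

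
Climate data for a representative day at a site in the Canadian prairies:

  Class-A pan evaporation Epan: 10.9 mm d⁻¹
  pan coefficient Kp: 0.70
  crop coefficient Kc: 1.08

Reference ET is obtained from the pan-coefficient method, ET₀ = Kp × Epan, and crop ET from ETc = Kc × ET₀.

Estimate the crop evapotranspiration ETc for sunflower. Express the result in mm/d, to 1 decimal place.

8.2 mm/d

ET₀ = 0.70 × 10.9 = 7.6300 mm/d
ETc = Kc × ET₀ = 1.08 × 7.6300 = 8.2404 mm/d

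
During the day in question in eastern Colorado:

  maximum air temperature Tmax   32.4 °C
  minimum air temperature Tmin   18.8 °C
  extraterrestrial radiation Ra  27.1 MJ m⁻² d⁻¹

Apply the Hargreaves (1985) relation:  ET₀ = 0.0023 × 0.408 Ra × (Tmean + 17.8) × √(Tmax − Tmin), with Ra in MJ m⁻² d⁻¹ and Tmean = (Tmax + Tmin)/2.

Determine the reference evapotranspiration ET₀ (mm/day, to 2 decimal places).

4.07 mm/day

Tmean = (32.4 + 18.8)/2 = 25.60 °C
0.408 Ra = 0.408 × 27.1 = 11.0568 mm/d equivalent
ET₀ = 0.0023 × 11.0568 × (25.60 + 17.8) × √13.6 = 0.0023 × 11.0568 × 43.40 × 3.6878 = 4.0702 mm/d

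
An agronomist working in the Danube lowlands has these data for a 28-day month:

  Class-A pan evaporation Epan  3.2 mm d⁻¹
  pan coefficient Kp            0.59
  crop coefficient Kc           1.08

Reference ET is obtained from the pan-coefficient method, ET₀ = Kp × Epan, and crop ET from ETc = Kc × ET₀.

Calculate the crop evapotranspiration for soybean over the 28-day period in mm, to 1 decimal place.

ET₀ = 0.59 × 3.2 = 1.8880 mm/d
ETc = Kc × ET₀ = 1.08 × 1.8880 = 2.0390 mm/d
Over 28 days: 2.0390 × 28 = 57.092 mm

57.1 mm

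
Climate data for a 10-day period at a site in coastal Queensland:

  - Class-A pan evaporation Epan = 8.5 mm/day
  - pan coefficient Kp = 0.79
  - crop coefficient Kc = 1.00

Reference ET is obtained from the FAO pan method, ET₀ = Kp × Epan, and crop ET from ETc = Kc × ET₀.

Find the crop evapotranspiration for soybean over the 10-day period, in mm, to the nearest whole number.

ET₀ = 0.79 × 8.5 = 6.7150 mm/d
ETc = Kc × ET₀ = 1.00 × 6.7150 = 6.7150 mm/d
Over 10 days: 6.7150 × 10 = 67.150 mm

67 mm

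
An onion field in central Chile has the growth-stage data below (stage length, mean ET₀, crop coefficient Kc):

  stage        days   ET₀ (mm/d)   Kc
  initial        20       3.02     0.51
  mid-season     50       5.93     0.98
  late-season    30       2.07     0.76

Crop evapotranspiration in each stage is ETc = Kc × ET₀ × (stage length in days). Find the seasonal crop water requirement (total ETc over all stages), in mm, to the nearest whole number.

initial: 0.51 × 3.02 × 20 = 30.80 mm
mid-season: 0.98 × 5.93 × 50 = 290.57 mm
late-season: 0.76 × 2.07 × 30 = 47.20 mm
Seasonal total = 368.57 mm

369 mm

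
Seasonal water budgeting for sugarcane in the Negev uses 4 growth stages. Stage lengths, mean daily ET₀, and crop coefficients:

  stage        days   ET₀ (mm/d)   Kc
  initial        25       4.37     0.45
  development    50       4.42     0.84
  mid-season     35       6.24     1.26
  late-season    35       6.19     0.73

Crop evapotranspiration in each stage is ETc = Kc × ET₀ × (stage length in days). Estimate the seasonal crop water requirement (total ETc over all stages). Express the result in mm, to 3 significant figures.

668 mm

initial: 0.45 × 4.37 × 25 = 49.16 mm
development: 0.84 × 4.42 × 50 = 185.64 mm
mid-season: 1.26 × 6.24 × 35 = 275.18 mm
late-season: 0.73 × 6.19 × 35 = 158.15 mm
Seasonal total = 668.13 mm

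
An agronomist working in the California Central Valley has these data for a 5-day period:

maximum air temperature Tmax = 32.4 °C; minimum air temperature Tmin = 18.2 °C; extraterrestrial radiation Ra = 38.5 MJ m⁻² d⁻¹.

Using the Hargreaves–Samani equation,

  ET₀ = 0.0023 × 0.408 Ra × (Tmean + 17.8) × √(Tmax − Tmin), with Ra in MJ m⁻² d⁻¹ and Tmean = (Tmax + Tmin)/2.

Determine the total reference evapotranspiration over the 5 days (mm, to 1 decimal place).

Tmean = (32.4 + 18.2)/2 = 25.30 °C
0.408 Ra = 0.408 × 38.5 = 15.7080 mm/d equivalent
ET₀ = 0.0023 × 15.7080 × (25.30 + 17.8) × √14.2 = 0.0023 × 15.7080 × 43.10 × 3.7683 = 5.8677 mm/d
Over 5 days: 5.8677 × 5 = 29.339 mm

29.3 mm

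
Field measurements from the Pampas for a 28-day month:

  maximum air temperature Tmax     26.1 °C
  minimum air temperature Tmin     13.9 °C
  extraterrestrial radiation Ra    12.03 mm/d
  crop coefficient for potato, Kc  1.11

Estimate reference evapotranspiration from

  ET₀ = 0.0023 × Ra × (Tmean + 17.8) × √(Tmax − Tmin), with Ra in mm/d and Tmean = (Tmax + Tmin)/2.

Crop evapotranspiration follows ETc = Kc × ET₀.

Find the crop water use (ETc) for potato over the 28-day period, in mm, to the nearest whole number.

114 mm

Tmean = (26.1 + 13.9)/2 = 20.00 °C
ET₀ = 0.0023 × 12.03 × (20.00 + 17.8) × √12.2 = 0.0023 × 12.03 × 37.80 × 3.4928 = 3.6531 mm/d
ETc = Kc × ET₀ = 1.11 × 3.6531 = 4.0549 mm/d
Over 28 days: 4.0549 × 28 = 113.537 mm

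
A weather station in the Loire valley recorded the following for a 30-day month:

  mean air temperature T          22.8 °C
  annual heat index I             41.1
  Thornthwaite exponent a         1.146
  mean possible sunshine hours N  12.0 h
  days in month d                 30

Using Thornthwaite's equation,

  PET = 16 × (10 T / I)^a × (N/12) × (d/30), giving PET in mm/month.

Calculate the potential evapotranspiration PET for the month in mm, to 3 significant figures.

10T/I = 10 × 22.8 / 41.1 = 5.5474
(10T/I)^a = 5.5474^1.146 = 7.1240
Uncorrected PET = 16 × 7.1240 = 113.984 mm
Correction = (N/12)(d/30) = (12.0/12)(30/30) = 1.0000
PET = 113.984 × 1.0000 = 113.984 mm/month

114 mm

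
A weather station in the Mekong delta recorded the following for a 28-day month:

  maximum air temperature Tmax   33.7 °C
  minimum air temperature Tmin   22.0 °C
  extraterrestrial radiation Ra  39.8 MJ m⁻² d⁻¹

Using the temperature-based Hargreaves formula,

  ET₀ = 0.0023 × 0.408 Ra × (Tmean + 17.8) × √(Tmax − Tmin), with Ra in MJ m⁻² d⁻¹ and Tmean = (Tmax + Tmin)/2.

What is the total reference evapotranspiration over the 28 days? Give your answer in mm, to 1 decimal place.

Tmean = (33.7 + 22.0)/2 = 27.85 °C
0.408 Ra = 0.408 × 39.8 = 16.2384 mm/d equivalent
ET₀ = 0.0023 × 16.2384 × (27.85 + 17.8) × √11.7 = 0.0023 × 16.2384 × 45.65 × 3.4205 = 5.8318 mm/d
Over 28 days: 5.8318 × 28 = 163.290 mm

163.3 mm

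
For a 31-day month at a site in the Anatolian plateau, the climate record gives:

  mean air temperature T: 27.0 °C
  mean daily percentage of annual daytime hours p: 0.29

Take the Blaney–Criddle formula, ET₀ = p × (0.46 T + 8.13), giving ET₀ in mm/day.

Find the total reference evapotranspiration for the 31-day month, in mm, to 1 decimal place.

184.7 mm

ET₀ = 0.29 × (0.46 × 27.0 + 8.13) = 0.29 × 20.550 = 5.9595 mm/d
Monthly total = 5.9595 × 31 = 184.745 mm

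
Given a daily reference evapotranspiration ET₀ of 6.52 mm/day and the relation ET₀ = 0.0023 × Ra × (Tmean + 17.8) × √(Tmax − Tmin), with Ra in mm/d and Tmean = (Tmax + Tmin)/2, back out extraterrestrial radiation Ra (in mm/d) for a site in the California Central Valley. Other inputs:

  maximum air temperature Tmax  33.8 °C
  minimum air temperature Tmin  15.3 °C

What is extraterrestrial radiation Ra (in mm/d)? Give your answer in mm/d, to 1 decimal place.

Tmean = 24.55 °C; √ΔT = 4.3012
Ra = ET₀ / [0.0023 × (Tmean+17.8) × √ΔT] = 6.52 / (0.0023 × 42.35 × 4.3012) = 15.562 mm/d

15.6 mm/d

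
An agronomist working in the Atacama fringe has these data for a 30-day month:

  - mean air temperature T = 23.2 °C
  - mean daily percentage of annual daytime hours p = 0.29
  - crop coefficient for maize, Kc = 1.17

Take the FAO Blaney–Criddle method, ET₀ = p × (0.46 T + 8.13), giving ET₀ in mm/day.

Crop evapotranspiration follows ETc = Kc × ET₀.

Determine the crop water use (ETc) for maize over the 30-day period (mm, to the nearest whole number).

ET₀ = 0.29 × (0.46 × 23.2 + 8.13) = 0.29 × 18.802 = 5.4526 mm/d
ETc = Kc × ET₀ = 1.17 × 5.4526 = 6.3795 mm/d
Over 30 days: 6.3795 × 30 = 191.385 mm

191 mm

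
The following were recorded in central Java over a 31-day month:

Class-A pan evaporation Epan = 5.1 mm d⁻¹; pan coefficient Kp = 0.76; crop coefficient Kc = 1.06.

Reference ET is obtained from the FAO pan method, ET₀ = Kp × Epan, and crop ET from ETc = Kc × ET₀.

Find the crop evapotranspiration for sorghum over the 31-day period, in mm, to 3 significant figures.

ET₀ = 0.76 × 5.1 = 3.8760 mm/d
ETc = Kc × ET₀ = 1.06 × 3.8760 = 4.1086 mm/d
Over 31 days: 4.1086 × 31 = 127.367 mm

127 mm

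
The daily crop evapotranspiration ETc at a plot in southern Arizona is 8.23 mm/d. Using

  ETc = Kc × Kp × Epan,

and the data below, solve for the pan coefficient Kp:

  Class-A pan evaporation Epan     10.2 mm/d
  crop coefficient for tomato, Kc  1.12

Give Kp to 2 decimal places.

ETc = Kc × Kp × Epan  ⇒  Kp = ETc / (Kc × Epan)
Kp = 8.23 / (1.12 × 10.2) = 8.23 / 11.424 = 0.7204

0.72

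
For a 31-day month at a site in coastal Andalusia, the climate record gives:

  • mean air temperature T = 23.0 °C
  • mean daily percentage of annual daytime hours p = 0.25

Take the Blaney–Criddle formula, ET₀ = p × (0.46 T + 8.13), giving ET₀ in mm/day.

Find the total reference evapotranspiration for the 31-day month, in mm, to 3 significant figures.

ET₀ = 0.25 × (0.46 × 23.0 + 8.13) = 0.25 × 18.710 = 4.6775 mm/d
Monthly total = 4.6775 × 31 = 145.003 mm

145 mm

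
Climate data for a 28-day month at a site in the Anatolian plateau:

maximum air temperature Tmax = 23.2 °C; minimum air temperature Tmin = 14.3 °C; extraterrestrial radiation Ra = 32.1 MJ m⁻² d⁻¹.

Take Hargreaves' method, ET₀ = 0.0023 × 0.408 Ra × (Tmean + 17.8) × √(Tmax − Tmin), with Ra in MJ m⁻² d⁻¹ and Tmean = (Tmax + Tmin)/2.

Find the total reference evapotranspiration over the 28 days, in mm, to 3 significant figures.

92.0 mm

Tmean = (23.2 + 14.3)/2 = 18.75 °C
0.408 Ra = 0.408 × 32.1 = 13.0968 mm/d equivalent
ET₀ = 0.0023 × 13.0968 × (18.75 + 17.8) × √8.9 = 0.0023 × 13.0968 × 36.55 × 2.9833 = 3.2846 mm/d
Over 28 days: 3.2846 × 28 = 91.969 mm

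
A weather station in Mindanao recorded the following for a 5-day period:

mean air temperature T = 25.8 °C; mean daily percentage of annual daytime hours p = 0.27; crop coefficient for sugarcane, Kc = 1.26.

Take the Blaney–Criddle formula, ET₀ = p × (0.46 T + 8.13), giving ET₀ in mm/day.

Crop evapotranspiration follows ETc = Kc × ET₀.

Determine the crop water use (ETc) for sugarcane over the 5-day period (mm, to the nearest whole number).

34 mm

ET₀ = 0.27 × (0.46 × 25.8 + 8.13) = 0.27 × 19.998 = 5.3995 mm/d
ETc = Kc × ET₀ = 1.26 × 5.3995 = 6.8034 mm/d
Over 5 days: 6.8034 × 5 = 34.017 mm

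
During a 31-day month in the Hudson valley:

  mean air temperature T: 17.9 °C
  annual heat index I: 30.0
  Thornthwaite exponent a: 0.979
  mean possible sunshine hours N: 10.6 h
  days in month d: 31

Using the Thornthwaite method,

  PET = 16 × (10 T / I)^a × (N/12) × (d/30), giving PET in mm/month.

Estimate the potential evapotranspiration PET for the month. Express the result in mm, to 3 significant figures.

10T/I = 10 × 17.9 / 30.0 = 5.9667
(10T/I)^a = 5.9667^0.979 = 5.7470
Uncorrected PET = 16 × 5.7470 = 91.952 mm
Correction = (N/12)(d/30) = (10.6/12)(31/30) = 0.9128
PET = 91.952 × 0.9128 = 83.934 mm/month

83.9 mm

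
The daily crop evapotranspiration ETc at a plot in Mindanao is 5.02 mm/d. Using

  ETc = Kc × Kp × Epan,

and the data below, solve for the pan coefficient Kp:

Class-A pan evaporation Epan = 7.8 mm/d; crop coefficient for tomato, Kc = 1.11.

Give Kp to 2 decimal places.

ETc = Kc × Kp × Epan  ⇒  Kp = ETc / (Kc × Epan)
Kp = 5.02 / (1.11 × 7.8) = 5.02 / 8.658 = 0.5798

0.58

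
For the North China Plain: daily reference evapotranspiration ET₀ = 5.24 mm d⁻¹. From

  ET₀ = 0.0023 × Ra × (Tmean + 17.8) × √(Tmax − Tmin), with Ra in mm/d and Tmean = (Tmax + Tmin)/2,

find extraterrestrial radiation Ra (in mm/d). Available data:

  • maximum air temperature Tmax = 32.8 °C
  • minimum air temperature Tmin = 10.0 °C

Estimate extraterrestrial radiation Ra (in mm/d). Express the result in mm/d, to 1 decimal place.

Tmean = 21.40 °C; √ΔT = 4.7749
Ra = ET₀ / [0.0023 × (Tmean+17.8) × √ΔT] = 5.24 / (0.0023 × 39.20 × 4.7749) = 12.172 mm/d

12.2 mm/d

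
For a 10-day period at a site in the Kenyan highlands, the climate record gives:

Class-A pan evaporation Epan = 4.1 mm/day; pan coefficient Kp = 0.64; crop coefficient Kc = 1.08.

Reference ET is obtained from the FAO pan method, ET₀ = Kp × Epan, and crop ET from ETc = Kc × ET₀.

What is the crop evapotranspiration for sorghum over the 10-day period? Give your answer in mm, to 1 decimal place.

28.3 mm

ET₀ = 0.64 × 4.1 = 2.6240 mm/d
ETc = Kc × ET₀ = 1.08 × 2.6240 = 2.8339 mm/d
Over 10 days: 2.8339 × 10 = 28.339 mm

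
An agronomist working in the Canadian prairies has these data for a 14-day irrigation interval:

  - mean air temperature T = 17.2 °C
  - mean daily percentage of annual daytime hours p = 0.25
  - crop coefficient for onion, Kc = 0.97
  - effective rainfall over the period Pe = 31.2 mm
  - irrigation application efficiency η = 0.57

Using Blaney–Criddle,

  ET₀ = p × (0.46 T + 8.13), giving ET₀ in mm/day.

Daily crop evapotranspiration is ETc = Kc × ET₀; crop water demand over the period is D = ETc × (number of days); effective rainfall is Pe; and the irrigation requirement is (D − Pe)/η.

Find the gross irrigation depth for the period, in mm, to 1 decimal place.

ET₀ = 0.25 × (0.46 × 17.2 + 8.13) = 0.25 × 16.042 = 4.0105 mm/d
ETc = Kc × ET₀ = 0.97 × 4.0105 = 3.8902 mm/d
Crop demand D = ETc × 14 d = 3.8902 × 14 = 54.463 mm
D − Pe = 54.463 − 31.2 = 23.263 mm
Gross irrigation = 23.263 / 0.57 = 40.812 mm

40.8 mm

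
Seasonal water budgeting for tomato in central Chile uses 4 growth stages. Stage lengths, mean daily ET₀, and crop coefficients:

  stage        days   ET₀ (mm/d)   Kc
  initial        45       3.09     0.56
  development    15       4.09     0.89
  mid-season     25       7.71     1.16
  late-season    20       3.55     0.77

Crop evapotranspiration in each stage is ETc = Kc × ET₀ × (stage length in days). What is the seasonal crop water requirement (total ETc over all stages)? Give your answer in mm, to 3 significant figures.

411 mm

initial: 0.56 × 3.09 × 45 = 77.87 mm
development: 0.89 × 4.09 × 15 = 54.60 mm
mid-season: 1.16 × 7.71 × 25 = 223.59 mm
late-season: 0.77 × 3.55 × 20 = 54.67 mm
Seasonal total = 410.73 mm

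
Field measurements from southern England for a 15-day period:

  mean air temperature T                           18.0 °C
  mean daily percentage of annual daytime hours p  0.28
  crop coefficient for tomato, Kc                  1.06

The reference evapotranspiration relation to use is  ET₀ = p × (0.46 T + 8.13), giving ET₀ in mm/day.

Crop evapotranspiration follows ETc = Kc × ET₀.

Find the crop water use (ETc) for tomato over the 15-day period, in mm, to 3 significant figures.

73.1 mm

ET₀ = 0.28 × (0.46 × 18.0 + 8.13) = 0.28 × 16.410 = 4.5948 mm/d
ETc = Kc × ET₀ = 1.06 × 4.5948 = 4.8705 mm/d
Over 15 days: 4.8705 × 15 = 73.058 mm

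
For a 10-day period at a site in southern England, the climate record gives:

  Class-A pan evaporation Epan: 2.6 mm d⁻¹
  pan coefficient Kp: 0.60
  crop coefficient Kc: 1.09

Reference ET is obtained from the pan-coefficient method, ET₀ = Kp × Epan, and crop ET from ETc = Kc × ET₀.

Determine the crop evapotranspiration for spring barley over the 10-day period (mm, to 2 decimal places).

ET₀ = 0.60 × 2.6 = 1.5600 mm/d
ETc = Kc × ET₀ = 1.09 × 1.5600 = 1.7004 mm/d
Over 10 days: 1.7004 × 10 = 17.004 mm

17.00 mm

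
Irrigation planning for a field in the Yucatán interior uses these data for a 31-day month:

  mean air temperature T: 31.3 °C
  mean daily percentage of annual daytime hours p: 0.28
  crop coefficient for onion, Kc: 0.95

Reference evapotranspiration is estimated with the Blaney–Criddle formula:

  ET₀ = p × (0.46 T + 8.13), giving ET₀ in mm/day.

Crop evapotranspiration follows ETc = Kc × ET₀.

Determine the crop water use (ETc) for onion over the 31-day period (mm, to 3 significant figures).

186 mm

ET₀ = 0.28 × (0.46 × 31.3 + 8.13) = 0.28 × 22.528 = 6.3078 mm/d
ETc = Kc × ET₀ = 0.95 × 6.3078 = 5.9924 mm/d
Over 31 days: 5.9924 × 31 = 185.764 mm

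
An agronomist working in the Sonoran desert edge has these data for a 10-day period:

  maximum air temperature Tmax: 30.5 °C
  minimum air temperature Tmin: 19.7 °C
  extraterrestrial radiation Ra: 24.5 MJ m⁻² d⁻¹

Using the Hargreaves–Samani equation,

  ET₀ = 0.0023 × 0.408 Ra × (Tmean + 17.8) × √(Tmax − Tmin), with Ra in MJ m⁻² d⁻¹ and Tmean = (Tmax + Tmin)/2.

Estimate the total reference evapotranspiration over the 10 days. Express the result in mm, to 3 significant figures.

32.4 mm

Tmean = (30.5 + 19.7)/2 = 25.10 °C
0.408 Ra = 0.408 × 24.5 = 9.9960 mm/d equivalent
ET₀ = 0.0023 × 9.9960 × (25.10 + 17.8) × √10.8 = 0.0023 × 9.9960 × 42.90 × 3.2863 = 3.2413 mm/d
Over 10 days: 3.2413 × 10 = 32.413 mm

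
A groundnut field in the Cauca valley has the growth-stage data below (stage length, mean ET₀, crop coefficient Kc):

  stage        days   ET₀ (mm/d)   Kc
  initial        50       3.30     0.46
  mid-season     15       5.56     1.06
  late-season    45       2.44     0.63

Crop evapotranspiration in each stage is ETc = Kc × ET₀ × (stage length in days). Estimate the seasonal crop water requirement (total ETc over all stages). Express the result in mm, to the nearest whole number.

233 mm

initial: 0.46 × 3.30 × 50 = 75.90 mm
mid-season: 1.06 × 5.56 × 15 = 88.40 mm
late-season: 0.63 × 2.44 × 45 = 69.17 mm
Seasonal total = 233.47 mm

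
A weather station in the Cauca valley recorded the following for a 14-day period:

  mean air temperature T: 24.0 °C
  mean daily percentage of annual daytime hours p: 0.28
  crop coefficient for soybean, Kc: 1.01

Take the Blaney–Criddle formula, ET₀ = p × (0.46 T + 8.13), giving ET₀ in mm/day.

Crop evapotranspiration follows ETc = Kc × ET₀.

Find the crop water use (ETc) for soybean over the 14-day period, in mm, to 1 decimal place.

ET₀ = 0.28 × (0.46 × 24.0 + 8.13) = 0.28 × 19.170 = 5.3676 mm/d
ETc = Kc × ET₀ = 1.01 × 5.3676 = 5.4213 mm/d
Over 14 days: 5.4213 × 14 = 75.898 mm

75.9 mm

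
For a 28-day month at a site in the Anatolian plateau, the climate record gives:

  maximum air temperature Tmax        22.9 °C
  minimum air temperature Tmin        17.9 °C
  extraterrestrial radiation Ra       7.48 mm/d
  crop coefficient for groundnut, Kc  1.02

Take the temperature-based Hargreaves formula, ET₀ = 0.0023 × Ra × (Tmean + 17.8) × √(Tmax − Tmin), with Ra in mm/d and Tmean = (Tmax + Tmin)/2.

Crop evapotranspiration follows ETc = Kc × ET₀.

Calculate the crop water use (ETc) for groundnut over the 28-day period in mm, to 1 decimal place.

42.0 mm

Tmean = (22.9 + 17.9)/2 = 20.40 °C
ET₀ = 0.0023 × 7.48 × (20.40 + 17.8) × √5.0 = 0.0023 × 7.48 × 38.20 × 2.2361 = 1.4695 mm/d
ETc = Kc × ET₀ = 1.02 × 1.4695 = 1.4989 mm/d
Over 28 days: 1.4989 × 28 = 41.969 mm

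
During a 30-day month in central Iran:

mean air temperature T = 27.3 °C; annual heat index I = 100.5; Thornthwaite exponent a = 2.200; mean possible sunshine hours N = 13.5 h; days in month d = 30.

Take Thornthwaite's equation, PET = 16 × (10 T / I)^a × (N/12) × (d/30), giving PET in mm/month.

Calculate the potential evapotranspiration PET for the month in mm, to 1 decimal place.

162.2 mm

10T/I = 10 × 27.3 / 100.5 = 2.7164
(10T/I)^a = 2.7164^2.200 = 9.0113
Uncorrected PET = 16 × 9.0113 = 144.181 mm
Correction = (N/12)(d/30) = (13.5/12)(30/30) = 1.1250
PET = 144.181 × 1.1250 = 162.204 mm/month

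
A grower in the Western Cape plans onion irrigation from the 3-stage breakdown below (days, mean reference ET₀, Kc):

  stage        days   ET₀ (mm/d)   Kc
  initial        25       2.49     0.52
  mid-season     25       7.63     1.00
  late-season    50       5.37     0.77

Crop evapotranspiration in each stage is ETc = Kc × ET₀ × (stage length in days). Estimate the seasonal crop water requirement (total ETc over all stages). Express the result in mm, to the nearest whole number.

430 mm

initial: 0.52 × 2.49 × 25 = 32.37 mm
mid-season: 1.00 × 7.63 × 25 = 190.75 mm
late-season: 0.77 × 5.37 × 50 = 206.75 mm
Seasonal total = 429.87 mm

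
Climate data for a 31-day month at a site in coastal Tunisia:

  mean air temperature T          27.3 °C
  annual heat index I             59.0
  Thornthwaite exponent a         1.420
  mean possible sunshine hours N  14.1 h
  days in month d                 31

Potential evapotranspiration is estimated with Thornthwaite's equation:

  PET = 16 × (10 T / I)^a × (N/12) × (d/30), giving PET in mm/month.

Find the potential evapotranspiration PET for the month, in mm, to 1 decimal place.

171.1 mm

10T/I = 10 × 27.3 / 59.0 = 4.6271
(10T/I)^a = 4.6271^1.420 = 8.8052
Uncorrected PET = 16 × 8.8052 = 140.883 mm
Correction = (N/12)(d/30) = (14.1/12)(31/30) = 1.2142
PET = 140.883 × 1.2142 = 171.060 mm/month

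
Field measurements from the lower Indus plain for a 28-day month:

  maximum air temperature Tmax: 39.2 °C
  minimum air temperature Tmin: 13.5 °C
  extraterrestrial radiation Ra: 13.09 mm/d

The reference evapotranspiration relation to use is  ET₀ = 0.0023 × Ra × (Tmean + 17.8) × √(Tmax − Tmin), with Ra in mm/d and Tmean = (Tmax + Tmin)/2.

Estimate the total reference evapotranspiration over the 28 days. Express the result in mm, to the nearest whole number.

189 mm

Tmean = (39.2 + 13.5)/2 = 26.35 °C
ET₀ = 0.0023 × 13.09 × (26.35 + 17.8) × √25.7 = 0.0023 × 13.09 × 44.15 × 5.0695 = 6.7385 mm/d
Over 28 days: 6.7385 × 28 = 188.678 mm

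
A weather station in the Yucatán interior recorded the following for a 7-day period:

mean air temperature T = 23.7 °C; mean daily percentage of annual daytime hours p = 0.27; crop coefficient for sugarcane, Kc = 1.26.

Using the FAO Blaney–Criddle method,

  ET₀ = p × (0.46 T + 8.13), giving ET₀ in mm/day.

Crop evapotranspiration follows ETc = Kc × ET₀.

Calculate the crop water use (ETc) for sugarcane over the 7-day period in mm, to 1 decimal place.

ET₀ = 0.27 × (0.46 × 23.7 + 8.13) = 0.27 × 19.032 = 5.1386 mm/d
ETc = Kc × ET₀ = 1.26 × 5.1386 = 6.4746 mm/d
Over 7 days: 6.4746 × 7 = 45.322 mm

45.3 mm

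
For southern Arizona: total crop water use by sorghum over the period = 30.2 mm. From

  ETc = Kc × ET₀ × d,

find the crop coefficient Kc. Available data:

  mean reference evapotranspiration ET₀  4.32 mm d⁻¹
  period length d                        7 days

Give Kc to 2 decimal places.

ETc = Kc × ET₀ × d  ⇒  Kc = ETc / (ET₀ × d)
Kc = 30.2 / (4.32 × 7) = 30.2 / 30.24 = 0.9987

1.00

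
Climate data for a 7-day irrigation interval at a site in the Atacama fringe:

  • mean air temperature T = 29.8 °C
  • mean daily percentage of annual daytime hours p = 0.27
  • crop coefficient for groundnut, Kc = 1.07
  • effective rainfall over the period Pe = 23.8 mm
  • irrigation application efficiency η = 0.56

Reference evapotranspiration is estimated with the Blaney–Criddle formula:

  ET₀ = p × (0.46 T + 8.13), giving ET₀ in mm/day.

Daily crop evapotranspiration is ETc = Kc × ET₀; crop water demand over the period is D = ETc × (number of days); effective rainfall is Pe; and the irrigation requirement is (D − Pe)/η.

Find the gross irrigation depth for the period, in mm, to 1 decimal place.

36.4 mm

ET₀ = 0.27 × (0.46 × 29.8 + 8.13) = 0.27 × 21.838 = 5.8963 mm/d
ETc = Kc × ET₀ = 1.07 × 5.8963 = 6.3090 mm/d
Crop demand D = ETc × 7 d = 6.3090 × 7 = 44.163 mm
D − Pe = 44.163 − 23.8 = 20.363 mm
Gross irrigation = 20.363 / 0.56 = 36.363 mm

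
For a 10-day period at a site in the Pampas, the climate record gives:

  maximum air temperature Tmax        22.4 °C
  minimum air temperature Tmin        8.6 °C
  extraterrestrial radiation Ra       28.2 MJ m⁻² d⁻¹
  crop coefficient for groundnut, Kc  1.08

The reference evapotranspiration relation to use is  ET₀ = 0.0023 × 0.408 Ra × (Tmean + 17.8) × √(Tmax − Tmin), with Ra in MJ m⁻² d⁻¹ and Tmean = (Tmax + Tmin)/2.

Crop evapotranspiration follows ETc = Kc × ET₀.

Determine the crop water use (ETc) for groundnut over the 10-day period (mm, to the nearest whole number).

Tmean = (22.4 + 8.6)/2 = 15.50 °C
0.408 Ra = 0.408 × 28.2 = 11.5056 mm/d equivalent
ET₀ = 0.0023 × 11.5056 × (15.50 + 17.8) × √13.8 = 0.0023 × 11.5056 × 33.30 × 3.7148 = 3.2735 mm/d
ETc = Kc × ET₀ = 1.08 × 3.2735 = 3.5354 mm/d
Over 10 days: 3.5354 × 10 = 35.354 mm

35 mm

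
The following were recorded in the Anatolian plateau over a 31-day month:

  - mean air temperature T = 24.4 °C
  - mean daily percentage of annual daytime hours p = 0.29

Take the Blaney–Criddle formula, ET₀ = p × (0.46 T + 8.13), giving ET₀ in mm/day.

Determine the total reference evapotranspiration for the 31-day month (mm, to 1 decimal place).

174.0 mm

ET₀ = 0.29 × (0.46 × 24.4 + 8.13) = 0.29 × 19.354 = 5.6127 mm/d
Monthly total = 5.6127 × 31 = 173.994 mm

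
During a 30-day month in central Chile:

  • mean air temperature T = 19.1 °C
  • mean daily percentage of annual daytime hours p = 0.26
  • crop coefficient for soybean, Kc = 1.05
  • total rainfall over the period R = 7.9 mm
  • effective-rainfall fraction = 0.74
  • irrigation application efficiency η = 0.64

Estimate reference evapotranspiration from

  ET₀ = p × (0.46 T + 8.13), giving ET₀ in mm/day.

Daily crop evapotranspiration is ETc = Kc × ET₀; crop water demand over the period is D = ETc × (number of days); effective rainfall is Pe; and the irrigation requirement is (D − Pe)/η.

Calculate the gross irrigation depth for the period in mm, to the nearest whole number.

ET₀ = 0.26 × (0.46 × 19.1 + 8.13) = 0.26 × 16.916 = 4.3982 mm/d
ETc = Kc × ET₀ = 1.05 × 4.3982 = 4.6181 mm/d
Crop demand D = ETc × 30 d = 4.6181 × 30 = 138.543 mm
Pe = 0.74 × 7.9 = 5.846 mm
D − Pe = 138.543 − 5.846 = 132.697 mm
Gross irrigation = 132.697 / 0.64 = 207.339 mm

207 mm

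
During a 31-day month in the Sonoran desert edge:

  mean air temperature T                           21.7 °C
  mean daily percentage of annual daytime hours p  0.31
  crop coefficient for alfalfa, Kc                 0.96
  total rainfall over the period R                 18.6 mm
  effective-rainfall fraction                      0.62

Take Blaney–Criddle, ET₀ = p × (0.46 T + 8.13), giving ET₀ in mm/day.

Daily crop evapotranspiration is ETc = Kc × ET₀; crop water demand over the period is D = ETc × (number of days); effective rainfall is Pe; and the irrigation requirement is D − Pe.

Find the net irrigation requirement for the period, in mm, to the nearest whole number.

156 mm

ET₀ = 0.31 × (0.46 × 21.7 + 8.13) = 0.31 × 18.112 = 5.6147 mm/d
ETc = Kc × ET₀ = 0.96 × 5.6147 = 5.3901 mm/d
Crop demand D = ETc × 31 d = 5.3901 × 31 = 167.093 mm
Pe = 0.62 × 18.6 = 11.532 mm
D − Pe = 167.093 − 11.532 = 155.561 mm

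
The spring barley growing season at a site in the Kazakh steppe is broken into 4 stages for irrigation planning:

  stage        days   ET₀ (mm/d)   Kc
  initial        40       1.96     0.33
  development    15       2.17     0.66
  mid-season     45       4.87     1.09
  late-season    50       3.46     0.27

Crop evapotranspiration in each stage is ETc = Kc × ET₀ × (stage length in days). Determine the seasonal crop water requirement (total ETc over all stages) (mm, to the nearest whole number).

initial: 0.33 × 1.96 × 40 = 25.87 mm
development: 0.66 × 2.17 × 15 = 21.48 mm
mid-season: 1.09 × 4.87 × 45 = 238.87 mm
late-season: 0.27 × 3.46 × 50 = 46.71 mm
Seasonal total = 332.93 mm

333 mm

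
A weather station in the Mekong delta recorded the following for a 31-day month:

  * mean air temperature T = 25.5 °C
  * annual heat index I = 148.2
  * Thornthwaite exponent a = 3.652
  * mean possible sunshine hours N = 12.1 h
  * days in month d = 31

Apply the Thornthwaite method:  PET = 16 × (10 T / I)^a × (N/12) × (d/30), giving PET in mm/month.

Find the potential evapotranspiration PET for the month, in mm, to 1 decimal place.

10T/I = 10 × 25.5 / 148.2 = 1.7206
(10T/I)^a = 1.7206^3.652 = 7.2561
Uncorrected PET = 16 × 7.2561 = 116.098 mm
Correction = (N/12)(d/30) = (12.1/12)(31/30) = 1.0419
PET = 116.098 × 1.0419 = 120.963 mm/month

121.0 mm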